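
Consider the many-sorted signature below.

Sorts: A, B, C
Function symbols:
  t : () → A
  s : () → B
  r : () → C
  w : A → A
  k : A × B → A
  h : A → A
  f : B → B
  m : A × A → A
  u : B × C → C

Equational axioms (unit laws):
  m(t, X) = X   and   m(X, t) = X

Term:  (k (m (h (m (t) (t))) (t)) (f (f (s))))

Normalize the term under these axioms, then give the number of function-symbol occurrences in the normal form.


size = 6

1. (k (m (h (m (t) (t))) (t)) (f (f (s))))  →  (k (h (m (t) (t))) (f (f (s))))
2. (k (h (m (t) (t))) (f (f (s))))  →  (k (h (t)) (f (f (s))))
normal form: (k (h (t)) (f (f (s))))


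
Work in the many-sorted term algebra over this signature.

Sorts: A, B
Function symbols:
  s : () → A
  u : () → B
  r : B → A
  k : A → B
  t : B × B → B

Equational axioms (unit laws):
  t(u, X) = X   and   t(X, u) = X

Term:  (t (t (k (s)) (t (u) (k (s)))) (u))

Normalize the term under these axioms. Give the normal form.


normal form = (t (k (s)) (k (s)))

1. (t (t (k (s)) (t (u) (k (s)))) (u))  →  (t (k (s)) (t (u) (k (s))))
2. (t (k (s)) (t (u) (k (s))))  →  (t (k (s)) (k (s)))


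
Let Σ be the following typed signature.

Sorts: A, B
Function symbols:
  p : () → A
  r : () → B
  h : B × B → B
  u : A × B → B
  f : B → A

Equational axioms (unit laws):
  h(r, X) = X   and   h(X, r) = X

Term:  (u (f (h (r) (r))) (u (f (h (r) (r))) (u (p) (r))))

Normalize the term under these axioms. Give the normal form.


1. (u (f (h (r) (r))) (u (f (h (r) (r))) (u (p) (r))))  →  (u (f (r)) (u (f (h (r) (r))) (u (p) (r))))
2. (u (f (r)) (u (f (h (r) (r))) (u (p) (r))))  →  (u (f (r)) (u (f (r)) (u (p) (r))))

normal form = (u (f (r)) (u (f (r)) (u (p) (r))))


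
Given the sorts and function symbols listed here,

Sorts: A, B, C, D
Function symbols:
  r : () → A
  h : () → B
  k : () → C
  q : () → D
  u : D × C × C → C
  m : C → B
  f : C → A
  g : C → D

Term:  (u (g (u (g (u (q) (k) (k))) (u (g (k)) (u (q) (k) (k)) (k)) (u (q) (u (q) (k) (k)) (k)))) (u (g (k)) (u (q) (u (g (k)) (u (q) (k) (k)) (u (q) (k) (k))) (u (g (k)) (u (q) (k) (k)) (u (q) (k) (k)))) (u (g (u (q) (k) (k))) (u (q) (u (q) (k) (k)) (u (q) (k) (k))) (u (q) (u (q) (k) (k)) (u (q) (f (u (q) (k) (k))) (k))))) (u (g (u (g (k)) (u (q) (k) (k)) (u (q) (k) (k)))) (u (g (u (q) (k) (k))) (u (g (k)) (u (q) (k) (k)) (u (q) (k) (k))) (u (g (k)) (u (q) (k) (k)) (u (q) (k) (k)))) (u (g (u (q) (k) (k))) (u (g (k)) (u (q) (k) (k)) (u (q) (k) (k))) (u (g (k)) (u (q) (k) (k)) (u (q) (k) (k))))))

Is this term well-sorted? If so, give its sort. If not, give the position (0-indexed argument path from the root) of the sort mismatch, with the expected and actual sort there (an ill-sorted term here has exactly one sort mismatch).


          (q) : D
          (k) : C
          (k) : C
        (u (q) (k) (k)) : C
      (g (u (q) (k) (k))) : D
          (k) : C
        (g (k)) : D
          (q) : D
          (k) : C
          (k) : C
        (u (q) (k) (k)) : C
        (k) : C
      (u (g (k)) (u (q) (k) (k)) (k)) : C
        (q) : D
          (q) : D
          (k) : C
          (k) : C
        (u (q) (k) (k)) : C
        (k) : C
      (u (q) (u (q) (k) (k)) (k)) : C
    (u (g (u (q) (k) (k))) (u (g (k)) (u (q) (k) (k)) (k)) (u (q) (u (q) (k) (k)) (k))) : C
  (g (u (g (u (q) (k) (k))) (u (g (k)) (u (q) (k) (k)) (k)) (u (q) (u (q) (k) (k)) (k)))) : D
      (k) : C
    (g (k)) : D
      (q) : D
          (k) : C
        (g (k)) : D
          (q) : D
          (k) : C
          (k) : C
        (u (q) (k) (k)) : C
          (q) : D
          (k) : C
          (k) : C
        (u (q) (k) (k)) : C
      (u (g (k)) (u (q) (k) (k)) (u (q) (k) (k))) : C
          (k) : C
        (g (k)) : D
          (q) : D
          (k) : C
          (k) : C
        (u (q) (k) (k)) : C
          (q) : D
          (k) : C
          (k) : C
        (u (q) (k) (k)) : C
      (u (g (k)) (u (q) (k) (k)) (u (q) (k) (k))) : C
    (u (q) (u (g (k)) (u (q) (k) (k)) (u (q) (k) (k))) (u (g (k)) (u (q) (k) (k)) (u (q) (k) (k)))) : C
          (q) : D
          (k) : C
          (k) : C
        (u (q) (k) (k)) : C
      (g (u (q) (k) (k))) : D
        (q) : D
          (q) : D
          (k) : C
          (k) : C
        (u (q) (k) (k)) : C
          (q) : D
          (k) : C
          (k) : C
        (u (q) (k) (k)) : C
      (u (q) (u (q) (k) (k)) (u (q) (k) (k))) : C
        (q) : D
          (q) : D
          (k) : C
          (k) : C
        (u (q) (k) (k)) : C
          (q) : D
              (q) : D
              (k) : C
              (k) : C
            (u (q) (k) (k)) : C
          (f (u (q) (k) (k))) : A
          (k) : C
        (u (q) (f (u (q) (k) (k))) (k)) : ✗ arg 1 at [1, 2, 2, 2, 1] has sort A, expected C
          (k) : C
        (g (k)) : D
          (q) : D
          (k) : C
          (k) : C
        (u (q) (k) (k)) : C
          (q) : D
          (k) : C
          (k) : C
        (u (q) (k) (k)) : C
      (u (g (k)) (u (q) (k) (k)) (u (q) (k) (k))) : C
    (g (u (g (k)) (u (q) (k) (k)) (u (q) (k) (k)))) : D
          (q) : D
          (k) : C
          (k) : C
        (u (q) (k) (k)) : C
      (g (u (q) (k) (k))) : D
          (k) : C
        (g (k)) : D
          (q) : D
          (k) : C
          (k) : C
        (u (q) (k) (k)) : C
          (q) : D
          (k) : C
          (k) : C
        (u (q) (k) (k)) : C
      (u (g (k)) (u (q) (k) (k)) (u (q) (k) (k))) : C
          (k) : C
        (g (k)) : D
          (q) : D
          (k) : C
          (k) : C
        (u (q) (k) (k)) : C
          (q) : D
          (k) : C
          (k) : C
        (u (q) (k) (k)) : C
      (u (g (k)) (u (q) (k) (k)) (u (q) (k) (k))) : C
    (u (g (u (q) (k) (k))) (u (g (k)) (u (q) (k) (k)) (u (q) (k) (k))) (u (g (k)) (u (q) (k) (k)) (u (q) (k) (k)))) : C
          (q) : D
          (k) : C
          (k) : C
        (u (q) (k) (k)) : C
      (g (u (q) (k) (k))) : D
          (k) : C
        (g (k)) : D
          (q) : D
          (k) : C
          (k) : C
        (u (q) (k) (k)) : C
          (q) : D
          (k) : C
          (k) : C
        (u (q) (k) (k)) : C
      (u (g (k)) (u (q) (k) (k)) (u (q) (k) (k))) : C
          (k) : C
        (g (k)) : D
          (q) : D
          (k) : C
          (k) : C
        (u (q) (k) (k)) : C
          (q) : D
          (k) : C
          (k) : C
        (u (q) (k) (k)) : C
      (u (g (k)) (u (q) (k) (k)) (u (q) (k) (k))) : C
    (u (g (u (q) (k) (k))) (u (g (k)) (u (q) (k) (k)) (u (q) (k) (k))) (u (g (k)) (u (q) (k) (k)) (u (q) (k) (k)))) : C
  (u (g (u (g (k)) (u (q) (k) (k)) (u (q) (k) (k)))) (u (g (u (q) (k) (k))) (u (g (k)) (u (q) (k) (k)) (u (q) (k) (k))) (u (g (k)) (u (q) (k) (k)) (u (q) (k) (k)))) (u (g (u (q) (k) (k))) (u (g (k)) (u (q) (k) (k)) (u (q) (k) (k))) (u (g (k)) (u (q) (k) (k)) (u (q) (k) (k))))) : C

ill-sorted at position [1, 2, 2, 2, 1]: expected C, got A


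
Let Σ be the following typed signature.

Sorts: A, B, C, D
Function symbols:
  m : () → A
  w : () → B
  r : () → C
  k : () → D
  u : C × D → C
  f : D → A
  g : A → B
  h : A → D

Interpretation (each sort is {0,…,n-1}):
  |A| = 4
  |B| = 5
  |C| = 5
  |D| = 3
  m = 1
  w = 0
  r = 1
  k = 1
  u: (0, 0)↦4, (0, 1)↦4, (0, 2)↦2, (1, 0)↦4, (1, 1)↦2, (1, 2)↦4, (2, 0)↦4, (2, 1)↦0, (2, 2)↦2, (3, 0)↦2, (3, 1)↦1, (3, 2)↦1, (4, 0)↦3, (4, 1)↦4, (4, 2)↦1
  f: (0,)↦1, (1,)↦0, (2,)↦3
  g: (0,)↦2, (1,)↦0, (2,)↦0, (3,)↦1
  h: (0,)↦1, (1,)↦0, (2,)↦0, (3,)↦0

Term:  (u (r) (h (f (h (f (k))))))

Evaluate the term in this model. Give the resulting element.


  r = 1
  k = 1
  (f (k)) = f(1,) = 0
  (h (f (k))) = h(0,) = 1
  (f (h (f (k)))) = f(1,) = 0
  (h (f (h (f (k))))) = h(0,) = 1
  (u (r) (h (f (h (f (k)))))) = u(1, 1) = 2

value = 2


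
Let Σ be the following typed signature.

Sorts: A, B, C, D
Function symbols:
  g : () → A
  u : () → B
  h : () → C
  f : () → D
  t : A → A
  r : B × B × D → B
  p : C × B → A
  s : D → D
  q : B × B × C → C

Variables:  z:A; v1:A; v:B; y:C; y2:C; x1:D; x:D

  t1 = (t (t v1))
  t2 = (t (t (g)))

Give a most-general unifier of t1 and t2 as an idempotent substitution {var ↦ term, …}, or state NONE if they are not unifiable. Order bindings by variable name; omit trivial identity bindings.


{v1 ↦ (g)}


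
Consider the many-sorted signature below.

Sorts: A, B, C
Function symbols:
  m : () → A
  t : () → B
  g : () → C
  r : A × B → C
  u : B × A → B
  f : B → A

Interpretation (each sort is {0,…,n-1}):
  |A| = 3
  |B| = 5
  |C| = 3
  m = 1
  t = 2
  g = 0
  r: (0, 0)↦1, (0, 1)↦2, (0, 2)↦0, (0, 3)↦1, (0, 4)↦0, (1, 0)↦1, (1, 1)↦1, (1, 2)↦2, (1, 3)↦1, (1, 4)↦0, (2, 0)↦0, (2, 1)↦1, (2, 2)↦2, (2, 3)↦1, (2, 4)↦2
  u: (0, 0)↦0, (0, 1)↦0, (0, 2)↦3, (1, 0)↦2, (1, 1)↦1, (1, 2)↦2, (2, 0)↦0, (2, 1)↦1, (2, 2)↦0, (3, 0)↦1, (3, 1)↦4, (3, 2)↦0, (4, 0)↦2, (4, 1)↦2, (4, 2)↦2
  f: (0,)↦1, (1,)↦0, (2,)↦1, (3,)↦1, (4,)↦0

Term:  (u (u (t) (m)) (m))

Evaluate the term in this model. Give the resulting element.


  t = 2
  m = 1
  (u (t) (m)) = u(2, 1) = 1
  m = 1
  (u (u (t) (m)) (m)) = u(1, 1) = 1

value = 1


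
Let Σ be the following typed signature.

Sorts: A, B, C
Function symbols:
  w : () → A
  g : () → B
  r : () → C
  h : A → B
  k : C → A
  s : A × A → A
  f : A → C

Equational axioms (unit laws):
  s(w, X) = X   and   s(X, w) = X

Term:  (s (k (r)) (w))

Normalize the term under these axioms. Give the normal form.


1. (s (k (r)) (w))  →  (k (r))

normal form = (k (r))


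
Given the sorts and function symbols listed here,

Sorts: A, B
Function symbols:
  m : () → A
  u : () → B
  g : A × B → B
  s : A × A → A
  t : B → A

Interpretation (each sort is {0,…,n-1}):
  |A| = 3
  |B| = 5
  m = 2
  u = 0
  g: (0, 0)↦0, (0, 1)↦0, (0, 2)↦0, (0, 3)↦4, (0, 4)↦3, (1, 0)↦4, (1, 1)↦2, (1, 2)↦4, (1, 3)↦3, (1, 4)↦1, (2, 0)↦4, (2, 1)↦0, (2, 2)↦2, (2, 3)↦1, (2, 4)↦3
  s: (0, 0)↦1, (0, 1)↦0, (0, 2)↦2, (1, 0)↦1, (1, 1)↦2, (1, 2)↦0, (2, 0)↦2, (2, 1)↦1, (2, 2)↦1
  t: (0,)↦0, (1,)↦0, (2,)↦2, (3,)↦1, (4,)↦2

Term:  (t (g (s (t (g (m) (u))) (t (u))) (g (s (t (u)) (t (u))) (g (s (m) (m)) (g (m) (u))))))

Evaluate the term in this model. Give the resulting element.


value = 2

  m = 2
  u = 0
  (g (m) (u)) = g(2, 0) = 4
  (t (g (m) (u))) = t(4,) = 2
  u = 0
  (t (u)) = t(0,) = 0
  (s (t (g (m) (u))) (t (u))) = s(2, 0) = 2
  u = 0
  (t (u)) = t(0,) = 0
  u = 0
  (t (u)) = t(0,) = 0
  (s (t (u)) (t (u))) = s(0, 0) = 1
  m = 2
  m = 2
  (s (m) (m)) = s(2, 2) = 1
  m = 2
  u = 0
  (g (m) (u)) = g(2, 0) = 4
  (g (s (m) (m)) (g (m) (u))) = g(1, 4) = 1
  (g (s (t (u)) (t (u))) (g (s (m) (m)) (g (m) (u)))) = g(1, 1) = 2
  (g (s (t (g (m) (u))) (t (u))) (g (s (t (u)) (t (u))) (g (s (m) (m)) (g (m) (u))))) = g(2, 2) = 2
  (t (g (s (t (g (m) (u))) (t (u))) (g (s (t (u)) (t (u))) (g (s (m) (m)) (g (m) (u)))))) = t(2,) = 2


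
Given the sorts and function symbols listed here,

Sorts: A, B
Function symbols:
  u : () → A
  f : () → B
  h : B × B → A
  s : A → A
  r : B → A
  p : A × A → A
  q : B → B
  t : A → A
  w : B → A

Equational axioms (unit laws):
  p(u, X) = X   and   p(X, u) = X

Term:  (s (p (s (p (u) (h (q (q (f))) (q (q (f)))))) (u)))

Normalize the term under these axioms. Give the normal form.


normal form = (s (s (h (q (q (f))) (q (q (f))))))

1. (s (p (s (p (u) (h (q (q (f))) (q (q (f)))))) (u)))  →  (s (s (p (u) (h (q (q (f))) (q (q (f)))))))
2. (s (s (p (u) (h (q (q (f))) (q (q (f)))))))  →  (s (s (h (q (q (f))) (q (q (f))))))


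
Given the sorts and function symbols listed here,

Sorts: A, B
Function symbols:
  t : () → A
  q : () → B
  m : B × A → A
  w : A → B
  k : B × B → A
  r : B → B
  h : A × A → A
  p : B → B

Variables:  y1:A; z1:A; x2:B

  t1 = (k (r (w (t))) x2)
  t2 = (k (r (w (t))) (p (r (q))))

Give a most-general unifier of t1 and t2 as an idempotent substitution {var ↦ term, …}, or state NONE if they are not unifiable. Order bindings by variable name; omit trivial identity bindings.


{x2 ↦ (p (r (q)))}


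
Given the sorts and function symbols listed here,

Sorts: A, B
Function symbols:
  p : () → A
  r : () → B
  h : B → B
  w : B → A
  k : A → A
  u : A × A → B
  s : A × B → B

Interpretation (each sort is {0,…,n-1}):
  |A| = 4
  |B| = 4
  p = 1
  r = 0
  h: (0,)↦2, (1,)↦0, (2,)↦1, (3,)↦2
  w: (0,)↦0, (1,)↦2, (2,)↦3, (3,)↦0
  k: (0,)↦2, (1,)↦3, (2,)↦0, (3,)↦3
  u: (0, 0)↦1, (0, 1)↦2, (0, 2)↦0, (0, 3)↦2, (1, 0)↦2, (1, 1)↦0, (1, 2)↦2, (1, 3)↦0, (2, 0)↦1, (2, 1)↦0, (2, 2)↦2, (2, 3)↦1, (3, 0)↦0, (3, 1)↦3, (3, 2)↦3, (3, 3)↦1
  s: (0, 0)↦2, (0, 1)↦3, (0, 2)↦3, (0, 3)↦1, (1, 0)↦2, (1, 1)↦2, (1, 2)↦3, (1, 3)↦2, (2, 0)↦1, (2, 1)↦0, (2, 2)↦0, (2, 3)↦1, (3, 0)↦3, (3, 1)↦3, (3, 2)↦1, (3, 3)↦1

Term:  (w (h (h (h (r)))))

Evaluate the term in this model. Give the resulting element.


  r = 0
  (h (r)) = h(0,) = 2
  (h (h (r))) = h(2,) = 1
  (h (h (h (r)))) = h(1,) = 0
  (w (h (h (h (r))))) = w(0,) = 0

value = 0


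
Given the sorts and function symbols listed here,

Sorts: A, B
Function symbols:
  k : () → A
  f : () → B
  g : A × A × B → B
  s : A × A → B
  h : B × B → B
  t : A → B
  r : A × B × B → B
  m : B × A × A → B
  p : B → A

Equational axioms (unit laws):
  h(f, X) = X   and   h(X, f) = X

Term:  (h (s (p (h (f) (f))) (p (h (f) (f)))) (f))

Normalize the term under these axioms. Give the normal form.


normal form = (s (p (f)) (p (f)))

1. (h (s (p (h (f) (f))) (p (h (f) (f)))) (f))  →  (s (p (h (f) (f))) (p (h (f) (f))))
2. (s (p (h (f) (f))) (p (h (f) (f))))  →  (s (p (f)) (p (h (f) (f))))
3. (s (p (f)) (p (h (f) (f))))  →  (s (p (f)) (p (f)))


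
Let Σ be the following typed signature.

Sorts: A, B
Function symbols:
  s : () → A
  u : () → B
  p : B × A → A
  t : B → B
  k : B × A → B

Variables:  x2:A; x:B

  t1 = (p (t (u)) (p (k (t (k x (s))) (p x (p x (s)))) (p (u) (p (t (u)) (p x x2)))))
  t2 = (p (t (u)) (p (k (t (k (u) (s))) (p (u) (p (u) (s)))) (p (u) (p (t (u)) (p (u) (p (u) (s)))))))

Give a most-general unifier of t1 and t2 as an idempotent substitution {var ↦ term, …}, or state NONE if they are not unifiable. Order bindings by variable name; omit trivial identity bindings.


{x ↦ (u), x2 ↦ (p (u) (s))}


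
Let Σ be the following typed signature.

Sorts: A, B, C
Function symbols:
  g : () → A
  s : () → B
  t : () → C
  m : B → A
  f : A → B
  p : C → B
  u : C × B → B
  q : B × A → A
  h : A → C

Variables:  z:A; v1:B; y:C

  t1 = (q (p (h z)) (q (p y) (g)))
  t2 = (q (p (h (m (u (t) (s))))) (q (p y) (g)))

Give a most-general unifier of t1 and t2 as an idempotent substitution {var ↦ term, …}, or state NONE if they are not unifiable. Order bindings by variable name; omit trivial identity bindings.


{z ↦ (m (u (t) (s)))}


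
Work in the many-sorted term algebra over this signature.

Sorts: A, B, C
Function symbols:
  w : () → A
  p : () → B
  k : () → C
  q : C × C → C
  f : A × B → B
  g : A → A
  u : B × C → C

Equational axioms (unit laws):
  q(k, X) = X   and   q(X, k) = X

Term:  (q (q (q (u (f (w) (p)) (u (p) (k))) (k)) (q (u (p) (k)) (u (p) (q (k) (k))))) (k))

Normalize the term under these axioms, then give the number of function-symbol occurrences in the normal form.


1. (q (q (q (u (f (w) (p)) (u (p) (k))) (k)) (q (u (p) (k)) (u (p) (q (k) (k))))) (k))  →  (q (q (u (f (w) (p)) (u (p) (k))) (k)) (q (u (p) (k)) (u (p) (q (k) (k)))))
2. (q (q (u (f (w) (p)) (u (p) (k))) (k)) (q (u (p) (k)) (u (p) (q (k) (k)))))  →  (q (u (f (w) (p)) (u (p) (k))) (q (u (p) (k)) (u (p) (q (k) (k)))))
3. (q (u (f (w) (p)) (u (p) (k))) (q (u (p) (k)) (u (p) (q (k) (k)))))  →  (q (u (f (w) (p)) (u (p) (k))) (q (u (p) (k)) (u (p) (k))))
normal form: (q (u (f (w) (p)) (u (p) (k))) (q (u (p) (k)) (u (p) (k))))

size = 15


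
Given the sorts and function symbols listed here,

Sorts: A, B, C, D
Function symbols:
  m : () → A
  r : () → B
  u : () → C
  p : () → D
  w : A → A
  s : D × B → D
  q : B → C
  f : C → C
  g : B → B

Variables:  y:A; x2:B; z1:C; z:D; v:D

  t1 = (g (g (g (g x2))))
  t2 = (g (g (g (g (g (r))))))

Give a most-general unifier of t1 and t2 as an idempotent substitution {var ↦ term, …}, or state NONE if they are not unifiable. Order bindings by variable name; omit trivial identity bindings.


{x2 ↦ (g (r))}


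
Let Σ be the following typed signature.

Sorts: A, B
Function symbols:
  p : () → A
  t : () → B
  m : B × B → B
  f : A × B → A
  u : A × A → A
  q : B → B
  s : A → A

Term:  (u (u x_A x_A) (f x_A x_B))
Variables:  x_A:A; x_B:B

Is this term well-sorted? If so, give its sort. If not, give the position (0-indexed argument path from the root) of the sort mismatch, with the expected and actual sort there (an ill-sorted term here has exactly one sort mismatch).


    x_A : A
    x_A : A
  (u x_A x_A) : A
    x_A : A
    x_B : B
  (f x_A x_B) : A
(u (u x_A x_A) (f x_A x_B)) : A

well-sorted; sort = A


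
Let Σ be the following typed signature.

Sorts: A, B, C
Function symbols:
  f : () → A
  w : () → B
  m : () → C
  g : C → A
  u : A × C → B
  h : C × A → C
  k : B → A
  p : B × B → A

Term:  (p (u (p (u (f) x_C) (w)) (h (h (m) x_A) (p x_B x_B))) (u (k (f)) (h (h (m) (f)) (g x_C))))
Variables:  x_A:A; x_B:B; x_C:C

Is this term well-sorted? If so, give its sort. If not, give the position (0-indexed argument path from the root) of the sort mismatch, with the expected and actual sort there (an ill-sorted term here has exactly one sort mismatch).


        (f) : A
        x_C : C
      (u (f) x_C) : B
      (w) : B
    (p (u (f) x_C) (w)) : A
        (m) : C
        x_A : A
      (h (m) x_A) : C
        x_B : B
        x_B : B
      (p x_B x_B) : A
    (h (h (m) x_A) (p x_B x_B)) : C
  (u (p (u (f) x_C) (w)) (h (h (m) x_A) (p x_B x_B))) : B
      (f) : A
    (k (f)) : ✗ arg 0 at [1, 0, 0] has sort A, expected B
        (m) : C
        (f) : A
      (h (m) (f)) : C
        x_C : C
      (g x_C) : A
    (h (h (m) (f)) (g x_C)) : C

ill-sorted at position [1, 0, 0]: expected B, got A


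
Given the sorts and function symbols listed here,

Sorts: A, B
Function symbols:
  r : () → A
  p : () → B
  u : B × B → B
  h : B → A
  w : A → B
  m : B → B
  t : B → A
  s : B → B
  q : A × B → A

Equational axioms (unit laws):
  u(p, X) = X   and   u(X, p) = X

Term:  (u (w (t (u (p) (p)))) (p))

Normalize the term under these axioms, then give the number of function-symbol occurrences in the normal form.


size = 3

1. (u (w (t (u (p) (p)))) (p))  →  (w (t (u (p) (p))))
2. (w (t (u (p) (p))))  →  (w (t (p)))
normal form: (w (t (p)))


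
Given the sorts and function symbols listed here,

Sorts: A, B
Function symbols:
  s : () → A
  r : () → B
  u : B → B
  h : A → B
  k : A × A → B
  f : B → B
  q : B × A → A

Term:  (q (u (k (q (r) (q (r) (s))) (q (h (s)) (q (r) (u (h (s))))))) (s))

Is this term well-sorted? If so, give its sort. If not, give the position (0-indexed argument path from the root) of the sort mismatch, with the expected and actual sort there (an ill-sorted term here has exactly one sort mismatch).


        (r) : B
          (r) : B
          (s) : A
        (q (r) (s)) : A
      (q (r) (q (r) (s))) : A
          (s) : A
        (h (s)) : B
          (r) : B
              (s) : A
            (h (s)) : B
          (u (h (s))) : B
        (q (r) (u (h (s)))) : ✗ arg 1 at [0, 0, 1, 1, 1] has sort B, expected A
  (s) : A

ill-sorted at position [0, 0, 1, 1, 1]: expected A, got B


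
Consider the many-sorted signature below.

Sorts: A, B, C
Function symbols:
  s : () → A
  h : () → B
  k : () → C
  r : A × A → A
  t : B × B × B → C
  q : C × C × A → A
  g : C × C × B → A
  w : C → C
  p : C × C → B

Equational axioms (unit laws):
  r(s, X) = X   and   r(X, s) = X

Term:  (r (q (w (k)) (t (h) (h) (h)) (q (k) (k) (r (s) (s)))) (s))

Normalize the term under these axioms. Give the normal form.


1. (r (q (w (k)) (t (h) (h) (h)) (q (k) (k) (r (s) (s)))) (s))  →  (q (w (k)) (t (h) (h) (h)) (q (k) (k) (r (s) (s))))
2. (q (w (k)) (t (h) (h) (h)) (q (k) (k) (r (s) (s))))  →  (q (w (k)) (t (h) (h) (h)) (q (k) (k) (s)))

normal form = (q (w (k)) (t (h) (h) (h)) (q (k) (k) (s)))


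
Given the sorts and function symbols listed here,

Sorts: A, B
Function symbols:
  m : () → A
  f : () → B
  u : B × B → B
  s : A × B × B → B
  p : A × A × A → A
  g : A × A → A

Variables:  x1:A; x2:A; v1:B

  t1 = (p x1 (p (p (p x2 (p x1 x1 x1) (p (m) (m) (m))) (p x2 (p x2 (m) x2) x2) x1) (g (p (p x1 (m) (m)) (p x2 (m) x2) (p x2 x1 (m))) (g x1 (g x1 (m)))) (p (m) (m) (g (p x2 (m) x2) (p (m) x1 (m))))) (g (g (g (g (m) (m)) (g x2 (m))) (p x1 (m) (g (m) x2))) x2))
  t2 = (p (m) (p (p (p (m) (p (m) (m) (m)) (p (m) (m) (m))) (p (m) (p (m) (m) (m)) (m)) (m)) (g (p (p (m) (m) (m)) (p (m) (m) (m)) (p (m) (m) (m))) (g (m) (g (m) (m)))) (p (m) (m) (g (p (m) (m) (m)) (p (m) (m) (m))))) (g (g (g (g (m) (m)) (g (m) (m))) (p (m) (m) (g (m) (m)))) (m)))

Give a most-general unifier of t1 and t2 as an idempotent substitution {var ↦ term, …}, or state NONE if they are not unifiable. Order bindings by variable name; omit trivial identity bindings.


{x1 ↦ (m), x2 ↦ (m)}


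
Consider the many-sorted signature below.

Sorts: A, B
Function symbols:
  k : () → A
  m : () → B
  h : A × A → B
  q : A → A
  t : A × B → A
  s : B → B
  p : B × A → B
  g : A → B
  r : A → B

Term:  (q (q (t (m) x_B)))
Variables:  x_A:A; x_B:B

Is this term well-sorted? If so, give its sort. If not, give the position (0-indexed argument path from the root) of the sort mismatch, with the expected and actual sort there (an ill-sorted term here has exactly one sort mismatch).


      (m) : B
      x_B : B
    (t (m) x_B) : ✗ arg 0 at [0, 0, 0] has sort B, expected A

ill-sorted at position [0, 0, 0]: expected A, got B


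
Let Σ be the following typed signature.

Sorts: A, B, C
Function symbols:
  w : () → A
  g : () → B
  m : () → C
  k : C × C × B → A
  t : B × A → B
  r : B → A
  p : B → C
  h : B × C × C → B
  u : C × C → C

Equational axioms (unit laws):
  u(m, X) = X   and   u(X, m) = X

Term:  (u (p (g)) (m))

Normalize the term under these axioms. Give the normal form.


1. (u (p (g)) (m))  →  (p (g))

normal form = (p (g))


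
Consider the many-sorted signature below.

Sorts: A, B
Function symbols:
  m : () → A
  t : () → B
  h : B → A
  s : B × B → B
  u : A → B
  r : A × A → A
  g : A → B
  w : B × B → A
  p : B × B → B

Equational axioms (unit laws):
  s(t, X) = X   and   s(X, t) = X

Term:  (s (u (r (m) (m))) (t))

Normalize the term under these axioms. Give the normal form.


1. (s (u (r (m) (m))) (t))  →  (u (r (m) (m)))

normal form = (u (r (m) (m)))


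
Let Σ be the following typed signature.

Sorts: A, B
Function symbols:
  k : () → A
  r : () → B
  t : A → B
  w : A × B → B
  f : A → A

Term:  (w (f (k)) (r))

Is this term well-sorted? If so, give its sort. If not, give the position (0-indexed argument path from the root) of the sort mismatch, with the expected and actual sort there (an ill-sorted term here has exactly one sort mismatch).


well-sorted; sort = B

    (k) : A
  (f (k)) : A
  (r) : B
(w (f (k)) (r)) : B


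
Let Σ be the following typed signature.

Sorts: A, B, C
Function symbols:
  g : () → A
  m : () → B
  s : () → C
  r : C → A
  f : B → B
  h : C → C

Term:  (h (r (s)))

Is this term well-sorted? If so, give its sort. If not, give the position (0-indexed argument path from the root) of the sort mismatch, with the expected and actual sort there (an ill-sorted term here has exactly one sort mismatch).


    (s) : C
  (r (s)) : A
(h (r (s))) : ✗ arg 0 at [0] has sort A, expected C

ill-sorted at position [0]: expected C, got A


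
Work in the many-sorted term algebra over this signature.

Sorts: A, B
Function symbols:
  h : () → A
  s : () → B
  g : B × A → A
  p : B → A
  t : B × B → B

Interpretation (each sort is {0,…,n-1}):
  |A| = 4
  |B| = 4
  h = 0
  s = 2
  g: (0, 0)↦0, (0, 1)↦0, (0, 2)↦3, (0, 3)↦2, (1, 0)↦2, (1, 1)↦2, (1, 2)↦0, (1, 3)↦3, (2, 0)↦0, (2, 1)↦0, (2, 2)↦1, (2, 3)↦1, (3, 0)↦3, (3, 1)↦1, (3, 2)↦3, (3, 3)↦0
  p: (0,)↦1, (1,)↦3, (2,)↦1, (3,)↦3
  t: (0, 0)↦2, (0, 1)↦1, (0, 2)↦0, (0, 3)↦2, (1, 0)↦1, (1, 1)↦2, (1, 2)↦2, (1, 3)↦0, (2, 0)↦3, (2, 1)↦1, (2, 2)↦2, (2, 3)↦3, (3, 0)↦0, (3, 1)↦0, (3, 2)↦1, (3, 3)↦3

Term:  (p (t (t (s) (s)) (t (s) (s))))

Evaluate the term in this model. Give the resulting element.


  s = 2
  s = 2
  (t (s) (s)) = t(2, 2) = 2
  s = 2
  s = 2
  (t (s) (s)) = t(2, 2) = 2
  (t (t (s) (s)) (t (s) (s))) = t(2, 2) = 2
  (p (t (t (s) (s)) (t (s) (s)))) = p(2,) = 1

value = 1


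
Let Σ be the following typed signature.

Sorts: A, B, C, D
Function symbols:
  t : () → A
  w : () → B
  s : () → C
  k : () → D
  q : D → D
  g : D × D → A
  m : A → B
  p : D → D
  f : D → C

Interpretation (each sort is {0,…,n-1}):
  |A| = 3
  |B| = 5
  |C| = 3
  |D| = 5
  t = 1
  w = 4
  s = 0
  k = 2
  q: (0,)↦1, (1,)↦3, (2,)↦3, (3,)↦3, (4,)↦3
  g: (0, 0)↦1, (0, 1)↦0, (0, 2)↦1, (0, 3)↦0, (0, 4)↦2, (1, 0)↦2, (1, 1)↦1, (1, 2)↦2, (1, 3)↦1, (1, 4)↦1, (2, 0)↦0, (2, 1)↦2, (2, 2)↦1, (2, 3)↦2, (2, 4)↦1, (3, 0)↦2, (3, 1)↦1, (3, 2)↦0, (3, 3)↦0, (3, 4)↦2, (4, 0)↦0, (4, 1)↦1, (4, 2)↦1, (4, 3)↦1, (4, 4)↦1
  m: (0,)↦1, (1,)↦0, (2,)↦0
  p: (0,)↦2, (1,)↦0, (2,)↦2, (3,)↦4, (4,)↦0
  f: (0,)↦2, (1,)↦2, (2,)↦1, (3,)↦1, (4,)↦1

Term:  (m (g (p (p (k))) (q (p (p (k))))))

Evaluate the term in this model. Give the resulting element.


value = 0

  k = 2
  (p (k)) = p(2,) = 2
  (p (p (k))) = p(2,) = 2
  k = 2
  (p (k)) = p(2,) = 2
  (p (p (k))) = p(2,) = 2
  (q (p (p (k)))) = q(2,) = 3
  (g (p (p (k))) (q (p (p (k))))) = g(2, 3) = 2
  (m (g (p (p (k))) (q (p (p (k)))))) = m(2,) = 0


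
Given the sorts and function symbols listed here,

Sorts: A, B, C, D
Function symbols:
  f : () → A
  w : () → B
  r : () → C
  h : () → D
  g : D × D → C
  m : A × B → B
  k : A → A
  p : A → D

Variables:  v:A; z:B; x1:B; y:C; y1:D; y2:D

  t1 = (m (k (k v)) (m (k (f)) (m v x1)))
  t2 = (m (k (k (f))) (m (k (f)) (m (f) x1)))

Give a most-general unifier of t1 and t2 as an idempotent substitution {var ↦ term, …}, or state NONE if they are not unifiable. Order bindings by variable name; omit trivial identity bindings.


{v ↦ (f)}


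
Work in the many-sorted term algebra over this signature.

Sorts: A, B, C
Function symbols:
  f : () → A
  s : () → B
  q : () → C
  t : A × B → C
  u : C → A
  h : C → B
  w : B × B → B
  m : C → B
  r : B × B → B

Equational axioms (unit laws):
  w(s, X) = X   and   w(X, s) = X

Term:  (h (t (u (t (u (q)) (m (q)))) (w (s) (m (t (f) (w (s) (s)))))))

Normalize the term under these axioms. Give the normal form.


1. (h (t (u (t (u (q)) (m (q)))) (w (s) (m (t (f) (w (s) (s)))))))  →  (h (t (u (t (u (q)) (m (q)))) (m (t (f) (w (s) (s))))))
2. (h (t (u (t (u (q)) (m (q)))) (m (t (f) (w (s) (s))))))  →  (h (t (u (t (u (q)) (m (q)))) (m (t (f) (s)))))

normal form = (h (t (u (t (u (q)) (m (q)))) (m (t (f) (s)))))


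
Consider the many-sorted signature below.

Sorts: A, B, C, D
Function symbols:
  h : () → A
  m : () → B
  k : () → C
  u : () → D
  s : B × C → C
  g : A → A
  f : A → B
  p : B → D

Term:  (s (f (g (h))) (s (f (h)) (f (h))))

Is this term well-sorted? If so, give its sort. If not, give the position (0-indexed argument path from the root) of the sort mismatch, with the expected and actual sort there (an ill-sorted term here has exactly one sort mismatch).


      (h) : A
    (g (h)) : A
  (f (g (h))) : B
      (h) : A
    (f (h)) : B
      (h) : A
    (f (h)) : B
  (s (f (h)) (f (h))) : ✗ arg 1 at [1, 1] has sort B, expected C

ill-sorted at position [1, 1]: expected C, got B


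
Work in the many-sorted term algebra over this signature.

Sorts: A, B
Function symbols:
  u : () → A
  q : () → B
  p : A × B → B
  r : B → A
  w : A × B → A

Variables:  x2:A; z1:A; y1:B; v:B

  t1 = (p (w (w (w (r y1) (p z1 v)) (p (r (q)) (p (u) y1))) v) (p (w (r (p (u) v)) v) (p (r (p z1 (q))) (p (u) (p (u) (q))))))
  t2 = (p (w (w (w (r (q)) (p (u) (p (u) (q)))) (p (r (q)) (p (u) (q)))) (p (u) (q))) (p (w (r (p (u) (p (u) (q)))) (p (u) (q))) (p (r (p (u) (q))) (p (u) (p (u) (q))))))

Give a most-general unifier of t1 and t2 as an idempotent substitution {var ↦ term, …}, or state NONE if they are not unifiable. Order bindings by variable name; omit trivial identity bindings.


{v ↦ (p (u) (q)), y1 ↦ (q), z1 ↦ (u)}


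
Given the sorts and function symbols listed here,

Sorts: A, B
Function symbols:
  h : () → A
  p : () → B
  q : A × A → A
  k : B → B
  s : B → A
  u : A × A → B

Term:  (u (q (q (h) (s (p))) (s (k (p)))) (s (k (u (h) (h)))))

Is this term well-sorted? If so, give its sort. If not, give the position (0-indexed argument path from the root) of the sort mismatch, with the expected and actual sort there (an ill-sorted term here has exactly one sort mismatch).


well-sorted; sort = B

      (h) : A
        (p) : B
      (s (p)) : A
    (q (h) (s (p))) : A
        (p) : B
      (k (p)) : B
    (s (k (p))) : A
  (q (q (h) (s (p))) (s (k (p)))) : A
        (h) : A
        (h) : A
      (u (h) (h)) : B
    (k (u (h) (h))) : B
  (s (k (u (h) (h)))) : A
(u (q (q (h) (s (p))) (s (k (p)))) (s (k (u (h) (h))))) : B


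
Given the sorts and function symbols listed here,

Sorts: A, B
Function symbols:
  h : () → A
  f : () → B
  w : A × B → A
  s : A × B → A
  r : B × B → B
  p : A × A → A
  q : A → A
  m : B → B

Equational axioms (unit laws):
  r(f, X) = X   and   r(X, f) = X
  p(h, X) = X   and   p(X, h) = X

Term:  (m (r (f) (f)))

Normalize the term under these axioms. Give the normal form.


1. (m (r (f) (f)))  →  (m (f))

normal form = (m (f))


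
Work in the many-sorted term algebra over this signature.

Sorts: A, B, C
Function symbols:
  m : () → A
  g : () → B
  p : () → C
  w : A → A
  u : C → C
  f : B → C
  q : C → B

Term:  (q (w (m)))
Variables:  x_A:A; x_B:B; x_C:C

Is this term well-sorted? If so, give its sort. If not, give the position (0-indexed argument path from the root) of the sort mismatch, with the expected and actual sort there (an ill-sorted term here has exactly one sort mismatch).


    (m) : A
  (w (m)) : A
(q (w (m))) : ✗ arg 0 at [0] has sort A, expected C

ill-sorted at position [0]: expected C, got A


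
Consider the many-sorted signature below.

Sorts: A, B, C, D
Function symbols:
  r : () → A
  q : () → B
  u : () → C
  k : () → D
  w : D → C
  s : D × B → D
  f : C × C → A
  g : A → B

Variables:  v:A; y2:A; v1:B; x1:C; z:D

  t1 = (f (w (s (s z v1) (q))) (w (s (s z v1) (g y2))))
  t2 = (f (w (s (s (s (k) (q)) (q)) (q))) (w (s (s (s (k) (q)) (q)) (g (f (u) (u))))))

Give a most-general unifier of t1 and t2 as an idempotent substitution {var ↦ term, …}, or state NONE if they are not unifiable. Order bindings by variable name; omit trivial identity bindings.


{v1 ↦ (q), y2 ↦ (f (u) (u)), z ↦ (s (k) (q))}


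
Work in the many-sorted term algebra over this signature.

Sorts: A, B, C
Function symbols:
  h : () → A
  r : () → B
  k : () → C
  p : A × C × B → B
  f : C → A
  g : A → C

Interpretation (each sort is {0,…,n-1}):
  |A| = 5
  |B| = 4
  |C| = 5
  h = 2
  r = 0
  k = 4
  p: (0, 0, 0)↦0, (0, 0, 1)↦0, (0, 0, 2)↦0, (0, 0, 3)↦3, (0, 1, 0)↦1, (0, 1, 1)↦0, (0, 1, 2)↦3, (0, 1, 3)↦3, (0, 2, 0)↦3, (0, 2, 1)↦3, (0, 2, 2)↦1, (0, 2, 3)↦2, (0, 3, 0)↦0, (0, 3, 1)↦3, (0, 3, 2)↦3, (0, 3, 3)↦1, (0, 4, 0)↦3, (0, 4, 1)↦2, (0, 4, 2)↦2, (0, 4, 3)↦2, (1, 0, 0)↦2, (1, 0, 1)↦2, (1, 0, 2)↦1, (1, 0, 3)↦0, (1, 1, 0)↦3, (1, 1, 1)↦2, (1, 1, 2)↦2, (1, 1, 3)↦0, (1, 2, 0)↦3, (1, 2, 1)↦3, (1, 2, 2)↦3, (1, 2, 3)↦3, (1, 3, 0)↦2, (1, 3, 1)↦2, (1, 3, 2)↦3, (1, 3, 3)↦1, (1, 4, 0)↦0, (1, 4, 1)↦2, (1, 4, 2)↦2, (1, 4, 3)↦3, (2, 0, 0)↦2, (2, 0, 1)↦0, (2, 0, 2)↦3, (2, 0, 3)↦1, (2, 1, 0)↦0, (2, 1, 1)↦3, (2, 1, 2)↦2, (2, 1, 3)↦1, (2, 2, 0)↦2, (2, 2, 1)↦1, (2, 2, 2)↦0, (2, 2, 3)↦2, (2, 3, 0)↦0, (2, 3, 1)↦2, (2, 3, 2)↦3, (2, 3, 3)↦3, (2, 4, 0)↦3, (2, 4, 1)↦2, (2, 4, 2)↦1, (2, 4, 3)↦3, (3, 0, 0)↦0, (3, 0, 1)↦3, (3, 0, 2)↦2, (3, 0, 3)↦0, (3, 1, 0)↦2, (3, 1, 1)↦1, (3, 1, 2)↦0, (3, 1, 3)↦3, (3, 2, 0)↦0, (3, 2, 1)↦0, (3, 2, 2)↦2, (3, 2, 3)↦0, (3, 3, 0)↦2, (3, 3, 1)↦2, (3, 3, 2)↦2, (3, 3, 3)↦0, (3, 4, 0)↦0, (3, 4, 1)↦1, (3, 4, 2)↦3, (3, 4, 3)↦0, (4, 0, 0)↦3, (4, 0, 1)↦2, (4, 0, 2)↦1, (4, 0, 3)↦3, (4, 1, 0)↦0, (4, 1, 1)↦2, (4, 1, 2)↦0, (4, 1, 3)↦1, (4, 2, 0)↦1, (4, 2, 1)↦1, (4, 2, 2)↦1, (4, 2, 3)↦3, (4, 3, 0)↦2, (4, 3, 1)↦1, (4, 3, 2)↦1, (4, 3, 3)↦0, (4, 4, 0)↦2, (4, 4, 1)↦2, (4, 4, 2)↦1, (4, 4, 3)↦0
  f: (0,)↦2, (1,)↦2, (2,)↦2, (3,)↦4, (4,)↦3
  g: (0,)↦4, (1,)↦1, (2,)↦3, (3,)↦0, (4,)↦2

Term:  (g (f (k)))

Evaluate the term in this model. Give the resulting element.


value = 0

  k = 4
  (f (k)) = f(4,) = 3
  (g (f (k))) = g(3,) = 0


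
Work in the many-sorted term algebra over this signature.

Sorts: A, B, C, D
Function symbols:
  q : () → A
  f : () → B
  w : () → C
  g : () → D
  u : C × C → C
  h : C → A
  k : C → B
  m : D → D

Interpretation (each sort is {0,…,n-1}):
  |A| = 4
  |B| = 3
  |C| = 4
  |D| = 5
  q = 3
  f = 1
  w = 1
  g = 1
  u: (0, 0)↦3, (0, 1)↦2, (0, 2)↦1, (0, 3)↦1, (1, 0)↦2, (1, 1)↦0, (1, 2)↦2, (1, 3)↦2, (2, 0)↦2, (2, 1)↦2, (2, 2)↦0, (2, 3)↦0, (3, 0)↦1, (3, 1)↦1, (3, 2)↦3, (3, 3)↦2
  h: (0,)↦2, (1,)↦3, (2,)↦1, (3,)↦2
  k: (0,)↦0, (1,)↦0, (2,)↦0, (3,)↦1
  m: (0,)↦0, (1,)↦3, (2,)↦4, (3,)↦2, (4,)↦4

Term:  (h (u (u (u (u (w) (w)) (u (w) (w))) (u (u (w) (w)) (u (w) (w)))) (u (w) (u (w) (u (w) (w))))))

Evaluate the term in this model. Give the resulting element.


  w = 1
  w = 1
  (u (w) (w)) = u(1, 1) = 0
  w = 1
  w = 1
  (u (w) (w)) = u(1, 1) = 0
  (u (u (w) (w)) (u (w) (w))) = u(0, 0) = 3
  w = 1
  w = 1
  (u (w) (w)) = u(1, 1) = 0
  w = 1
  w = 1
  (u (w) (w)) = u(1, 1) = 0
  (u (u (w) (w)) (u (w) (w))) = u(0, 0) = 3
  (u (u (u (w) (w)) (u (w) (w))) (u (u (w) (w)) (u (w) (w)))) = u(3, 3) = 2
  w = 1
  w = 1
  w = 1
  w = 1
  (u (w) (w)) = u(1, 1) = 0
  (u (w) (u (w) (w))) = u(1, 0) = 2
  (u (w) (u (w) (u (w) (w)))) = u(1, 2) = 2
  (u (u (u (u (w) (w)) (u (w) (w))) (u (u (w) (w)) (u (w) (w)))) (u (w) (u (w) (u (w) (w))))) = u(2, 2) = 0
  (h (u (u (u (u (w) (w)) (u (w) (w))) (u (u (w) (w)) (u (w) (w)))) (u (w) (u (w) (u (w) (w)))))) = h(0,) = 2

value = 2


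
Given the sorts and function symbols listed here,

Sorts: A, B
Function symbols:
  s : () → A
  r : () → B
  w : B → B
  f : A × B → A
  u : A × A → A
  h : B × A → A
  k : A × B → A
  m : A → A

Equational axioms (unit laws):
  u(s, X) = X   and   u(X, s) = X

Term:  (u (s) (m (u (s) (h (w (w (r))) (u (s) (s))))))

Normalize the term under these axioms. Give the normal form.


1. (u (s) (m (u (s) (h (w (w (r))) (u (s) (s))))))  →  (m (u (s) (h (w (w (r))) (u (s) (s)))))
2. (m (u (s) (h (w (w (r))) (u (s) (s)))))  →  (m (h (w (w (r))) (u (s) (s))))
3. (m (h (w (w (r))) (u (s) (s))))  →  (m (h (w (w (r))) (s)))

normal form = (m (h (w (w (r))) (s)))


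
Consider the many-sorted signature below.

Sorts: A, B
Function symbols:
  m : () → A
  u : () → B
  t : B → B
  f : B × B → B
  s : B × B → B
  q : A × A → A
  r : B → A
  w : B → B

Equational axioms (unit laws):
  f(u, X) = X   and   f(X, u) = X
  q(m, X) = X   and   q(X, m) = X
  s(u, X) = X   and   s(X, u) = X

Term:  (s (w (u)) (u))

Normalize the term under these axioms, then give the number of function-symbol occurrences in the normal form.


size = 2

1. (s (w (u)) (u))  →  (w (u))
normal form: (w (u))


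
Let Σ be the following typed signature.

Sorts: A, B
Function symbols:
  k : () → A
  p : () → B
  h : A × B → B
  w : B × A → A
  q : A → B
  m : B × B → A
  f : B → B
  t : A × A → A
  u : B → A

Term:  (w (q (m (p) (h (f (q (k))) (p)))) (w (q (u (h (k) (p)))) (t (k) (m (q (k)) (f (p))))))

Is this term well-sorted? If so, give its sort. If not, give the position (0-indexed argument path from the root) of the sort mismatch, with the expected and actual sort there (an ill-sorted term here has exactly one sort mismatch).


ill-sorted at position [0, 0, 1, 0]: expected A, got B

      (p) : B
            (k) : A
          (q (k)) : B
        (f (q (k))) : B
        (p) : B
      (h (f (q (k))) (p)) : ✗ arg 0 at [0, 0, 1, 0] has sort B, expected A
          (k) : A
          (p) : B
        (h (k) (p)) : B
      (u (h (k) (p))) : A
    (q (u (h (k) (p)))) : B
      (k) : A
          (k) : A
        (q (k)) : B
          (p) : B
        (f (p)) : B
      (m (q (k)) (f (p))) : A
    (t (k) (m (q (k)) (f (p)))) : A
  (w (q (u (h (k) (p)))) (t (k) (m (q (k)) (f (p))))) : A


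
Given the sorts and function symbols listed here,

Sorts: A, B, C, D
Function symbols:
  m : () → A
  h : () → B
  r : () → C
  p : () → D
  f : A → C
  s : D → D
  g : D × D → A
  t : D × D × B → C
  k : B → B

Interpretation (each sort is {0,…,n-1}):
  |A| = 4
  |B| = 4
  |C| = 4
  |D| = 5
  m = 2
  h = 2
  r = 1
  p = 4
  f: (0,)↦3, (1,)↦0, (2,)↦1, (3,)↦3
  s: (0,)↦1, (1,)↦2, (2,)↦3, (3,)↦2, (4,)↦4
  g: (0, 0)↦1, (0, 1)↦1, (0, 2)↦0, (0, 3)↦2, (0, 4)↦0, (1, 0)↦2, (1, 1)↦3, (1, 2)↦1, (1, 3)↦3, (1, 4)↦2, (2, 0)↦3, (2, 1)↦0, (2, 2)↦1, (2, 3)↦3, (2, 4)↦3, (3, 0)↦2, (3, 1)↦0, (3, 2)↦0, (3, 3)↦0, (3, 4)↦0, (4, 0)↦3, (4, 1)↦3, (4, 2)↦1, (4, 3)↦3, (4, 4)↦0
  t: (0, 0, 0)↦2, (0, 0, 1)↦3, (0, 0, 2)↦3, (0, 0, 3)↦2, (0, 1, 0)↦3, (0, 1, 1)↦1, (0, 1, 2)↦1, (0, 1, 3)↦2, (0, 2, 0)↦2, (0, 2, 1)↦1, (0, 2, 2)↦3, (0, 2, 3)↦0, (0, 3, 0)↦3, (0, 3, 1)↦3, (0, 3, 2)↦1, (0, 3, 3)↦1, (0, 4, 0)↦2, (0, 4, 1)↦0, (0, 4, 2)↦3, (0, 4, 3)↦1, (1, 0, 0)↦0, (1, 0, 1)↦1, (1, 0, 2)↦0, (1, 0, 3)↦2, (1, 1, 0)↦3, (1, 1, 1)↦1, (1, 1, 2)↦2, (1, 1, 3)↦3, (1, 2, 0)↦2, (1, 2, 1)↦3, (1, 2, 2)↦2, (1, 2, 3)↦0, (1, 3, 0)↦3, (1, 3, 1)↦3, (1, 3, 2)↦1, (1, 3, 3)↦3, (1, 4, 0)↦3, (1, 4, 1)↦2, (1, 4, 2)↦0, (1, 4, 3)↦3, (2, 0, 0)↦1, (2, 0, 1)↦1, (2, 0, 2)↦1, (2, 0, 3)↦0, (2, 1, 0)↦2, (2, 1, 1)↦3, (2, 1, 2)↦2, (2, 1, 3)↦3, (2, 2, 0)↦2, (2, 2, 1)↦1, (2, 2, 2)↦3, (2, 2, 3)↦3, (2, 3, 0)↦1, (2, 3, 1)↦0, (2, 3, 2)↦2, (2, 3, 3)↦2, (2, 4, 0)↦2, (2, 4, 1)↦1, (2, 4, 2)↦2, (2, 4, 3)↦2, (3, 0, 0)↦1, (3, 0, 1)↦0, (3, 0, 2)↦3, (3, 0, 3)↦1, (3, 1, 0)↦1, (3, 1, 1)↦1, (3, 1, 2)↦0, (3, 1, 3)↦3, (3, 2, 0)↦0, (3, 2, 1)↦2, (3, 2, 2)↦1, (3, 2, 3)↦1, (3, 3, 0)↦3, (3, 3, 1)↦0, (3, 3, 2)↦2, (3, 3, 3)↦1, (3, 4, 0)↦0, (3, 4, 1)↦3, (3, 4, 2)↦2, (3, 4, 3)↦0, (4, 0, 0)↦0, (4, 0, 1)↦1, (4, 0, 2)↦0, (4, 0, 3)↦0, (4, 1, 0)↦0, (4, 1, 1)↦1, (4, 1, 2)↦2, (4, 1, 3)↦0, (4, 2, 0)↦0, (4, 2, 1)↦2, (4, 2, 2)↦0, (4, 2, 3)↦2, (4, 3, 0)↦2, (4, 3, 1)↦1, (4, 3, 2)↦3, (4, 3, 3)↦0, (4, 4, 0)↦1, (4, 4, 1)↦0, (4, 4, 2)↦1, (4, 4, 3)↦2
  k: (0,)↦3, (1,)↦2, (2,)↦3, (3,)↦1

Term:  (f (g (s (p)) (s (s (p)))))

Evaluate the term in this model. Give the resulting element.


value = 3

  p = 4
  (s (p)) = s(4,) = 4
  p = 4
  (s (p)) = s(4,) = 4
  (s (s (p))) = s(4,) = 4
  (g (s (p)) (s (s (p)))) = g(4, 4) = 0
  (f (g (s (p)) (s (s (p))))) = f(0,) = 3


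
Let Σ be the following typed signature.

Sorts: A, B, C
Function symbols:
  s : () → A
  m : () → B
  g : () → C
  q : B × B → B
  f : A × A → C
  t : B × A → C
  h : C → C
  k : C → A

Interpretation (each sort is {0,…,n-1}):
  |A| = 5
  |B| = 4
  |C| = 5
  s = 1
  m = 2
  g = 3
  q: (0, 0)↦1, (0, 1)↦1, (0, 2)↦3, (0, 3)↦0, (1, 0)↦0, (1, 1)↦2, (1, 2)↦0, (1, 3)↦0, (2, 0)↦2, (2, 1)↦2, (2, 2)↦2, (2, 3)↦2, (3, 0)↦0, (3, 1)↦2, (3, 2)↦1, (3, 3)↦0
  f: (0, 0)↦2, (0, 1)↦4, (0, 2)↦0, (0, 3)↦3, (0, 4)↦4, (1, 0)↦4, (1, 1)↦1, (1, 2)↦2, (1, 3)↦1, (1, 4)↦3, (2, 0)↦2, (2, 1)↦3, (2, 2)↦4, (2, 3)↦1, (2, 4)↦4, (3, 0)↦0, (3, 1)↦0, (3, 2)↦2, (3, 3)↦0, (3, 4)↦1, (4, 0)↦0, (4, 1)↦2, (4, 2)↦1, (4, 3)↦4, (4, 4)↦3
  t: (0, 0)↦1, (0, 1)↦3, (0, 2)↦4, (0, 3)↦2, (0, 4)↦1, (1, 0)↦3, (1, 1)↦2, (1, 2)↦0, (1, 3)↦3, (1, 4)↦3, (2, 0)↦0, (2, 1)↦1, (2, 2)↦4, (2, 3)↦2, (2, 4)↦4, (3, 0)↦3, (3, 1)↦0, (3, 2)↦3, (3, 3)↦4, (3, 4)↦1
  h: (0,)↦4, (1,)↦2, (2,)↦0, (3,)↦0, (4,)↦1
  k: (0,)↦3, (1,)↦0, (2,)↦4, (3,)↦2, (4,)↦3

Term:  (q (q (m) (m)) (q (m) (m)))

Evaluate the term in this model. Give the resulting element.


value = 2

  m = 2
  m = 2
  (q (m) (m)) = q(2, 2) = 2
  m = 2
  m = 2
  (q (m) (m)) = q(2, 2) = 2
  (q (q (m) (m)) (q (m) (m))) = q(2, 2) = 2
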